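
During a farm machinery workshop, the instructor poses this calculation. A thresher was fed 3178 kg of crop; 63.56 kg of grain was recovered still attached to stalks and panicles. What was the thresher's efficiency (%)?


eta = (total - unthreshed) / total * 100
    = (3178 - 63.56) / 3178 * 100
    = 3114.44 / 3178 * 100
    = 98%


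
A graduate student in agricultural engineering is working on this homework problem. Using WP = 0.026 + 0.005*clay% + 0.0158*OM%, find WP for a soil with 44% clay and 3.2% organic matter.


WP = 0.026 + 0.005*44 + 0.0158*3.2
   = 0.026 + 0.2200 + 0.0506
   = 0.2966


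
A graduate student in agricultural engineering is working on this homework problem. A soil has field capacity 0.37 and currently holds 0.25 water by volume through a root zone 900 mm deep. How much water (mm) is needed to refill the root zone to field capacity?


SMD = (FC - theta) * D
    = (0.37 - 0.25) * 900
    = 0.120 * 900
    = 108 mm


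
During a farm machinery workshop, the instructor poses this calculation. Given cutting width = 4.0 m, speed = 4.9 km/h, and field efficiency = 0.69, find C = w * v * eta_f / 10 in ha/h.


C = w * v * eta_f / 10
  = 4.0 * 4.9 * 0.69 / 10
  = 13.52 / 10
  = 1.35 ha/h


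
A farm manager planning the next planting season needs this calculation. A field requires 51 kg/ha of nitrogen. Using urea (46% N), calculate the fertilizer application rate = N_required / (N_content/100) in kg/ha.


Rate = N_required / (N_content / 100)
     = 51 / (46 / 100)
     = 51 / 0.46
     = 110.87 kg/ha


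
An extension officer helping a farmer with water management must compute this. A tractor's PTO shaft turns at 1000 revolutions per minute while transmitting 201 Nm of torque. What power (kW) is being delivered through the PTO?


P = 2*pi*n*T / 60000
  = 2*pi * 1000 * 201 / 60000
  = 1262920.25 / 60000
  = 21.05 kW


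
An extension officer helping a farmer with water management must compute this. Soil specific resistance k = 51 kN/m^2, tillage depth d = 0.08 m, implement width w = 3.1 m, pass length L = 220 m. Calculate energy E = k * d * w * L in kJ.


E = k * d * w * L
  = 51 * 0.08 * 3.1 * 220
  = 2782.56 kJ


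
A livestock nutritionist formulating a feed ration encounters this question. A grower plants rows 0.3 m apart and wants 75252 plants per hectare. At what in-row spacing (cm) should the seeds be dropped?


spacing = 10000 / (row_sp * density)
        = 10000 / (0.3 * 75252)
        = 10000 / 22575.60
        = 0.44296 m = 44.30 cm


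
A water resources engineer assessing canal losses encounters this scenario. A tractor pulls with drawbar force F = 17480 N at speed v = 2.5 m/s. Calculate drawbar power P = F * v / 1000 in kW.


P = F * v / 1000
  = 17480 * 2.5 / 1000
  = 43700 / 1000
  = 43.70 kW


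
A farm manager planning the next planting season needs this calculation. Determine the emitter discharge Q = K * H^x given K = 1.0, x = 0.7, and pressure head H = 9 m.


Q = K * H^x
  = 1.0 * 9^0.7
  = 1.0 * 4.6555
  = 4.66 L/h


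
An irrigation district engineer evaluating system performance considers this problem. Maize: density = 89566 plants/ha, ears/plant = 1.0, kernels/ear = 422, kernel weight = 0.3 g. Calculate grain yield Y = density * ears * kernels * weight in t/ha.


Y = density * ears * kernels * kw
  = 89566 * 1.0 * 422 * 0.3 g/ha
  = 11339055.60 g/ha
  = 11339.06 kg/ha = 11.34 t/ha


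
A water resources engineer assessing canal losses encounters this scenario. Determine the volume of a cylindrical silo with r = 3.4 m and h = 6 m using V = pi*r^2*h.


V = pi * r^2 * h
  = pi * 3.4^2 * 6
  = pi * 11.56 * 6
  = 217.90 m^3


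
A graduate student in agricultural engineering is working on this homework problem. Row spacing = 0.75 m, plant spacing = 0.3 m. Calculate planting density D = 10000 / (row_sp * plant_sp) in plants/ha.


D = 10000 / (row_sp * plant_sp)
  = 10000 / (0.75 * 0.3)
  = 10000 / 0.2250
  = 44444.44 plants/ha


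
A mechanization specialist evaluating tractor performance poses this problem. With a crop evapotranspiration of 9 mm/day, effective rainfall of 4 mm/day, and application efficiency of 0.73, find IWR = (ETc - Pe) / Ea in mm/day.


IWR = (ETc - Pe) / Ea
    = (9 - 4) / 0.73
    = 5 / 0.73
    = 6.85 mm/day


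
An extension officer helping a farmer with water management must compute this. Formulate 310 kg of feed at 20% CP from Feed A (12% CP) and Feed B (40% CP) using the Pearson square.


parts_A = CP_b - target = 40 - 20 = 20
parts_B = target - CP_a = 20 - 12 = 8
total_parts = 20 + 8 = 28
Feed A = 310 * 20 / 28 = 221.43 kg
Feed B = 310 * 8 / 28 = 88.57 kg

221.43 kg


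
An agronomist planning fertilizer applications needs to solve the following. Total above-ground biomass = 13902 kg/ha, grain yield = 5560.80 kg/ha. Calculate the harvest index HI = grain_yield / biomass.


HI = grain_yield / biomass
   = 5560.80 / 13902
   = 0.40


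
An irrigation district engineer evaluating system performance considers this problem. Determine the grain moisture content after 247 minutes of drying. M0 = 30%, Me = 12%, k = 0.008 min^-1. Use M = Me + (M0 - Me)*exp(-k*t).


M = Me + (M0 - Me) * e^(-k*t)
  = 12 + (30 - 12) * e^(-0.008*247)
  = 12 + 18 * e^(-1.976)
  = 12 + 18 * 0.13862
  = 12 + 2.4952
  = 14.50%


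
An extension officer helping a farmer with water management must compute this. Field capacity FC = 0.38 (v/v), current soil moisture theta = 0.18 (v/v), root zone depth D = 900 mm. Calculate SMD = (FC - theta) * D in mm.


SMD = (FC - theta) * D
    = (0.38 - 0.18) * 900
    = 0.200 * 900
    = 180 mm


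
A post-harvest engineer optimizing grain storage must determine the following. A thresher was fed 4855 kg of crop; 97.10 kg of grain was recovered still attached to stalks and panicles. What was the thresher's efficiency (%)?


eta = (total - unthreshed) / total * 100
    = (4855 - 97.10) / 4855 * 100
    = 4757.90 / 4855 * 100
    = 98%


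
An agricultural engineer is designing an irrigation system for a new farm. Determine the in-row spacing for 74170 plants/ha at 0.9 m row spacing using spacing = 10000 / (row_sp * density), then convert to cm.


spacing = 10000 / (row_sp * density)
        = 10000 / (0.9 * 74170)
        = 10000 / 66753
        = 0.14981 m = 14.98 cm


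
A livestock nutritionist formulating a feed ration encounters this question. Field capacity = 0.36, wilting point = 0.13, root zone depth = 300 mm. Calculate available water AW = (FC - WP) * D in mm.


AW = (FC - WP) * D
   = (0.36 - 0.13) * 300
   = 0.23 * 300
   = 69 mm


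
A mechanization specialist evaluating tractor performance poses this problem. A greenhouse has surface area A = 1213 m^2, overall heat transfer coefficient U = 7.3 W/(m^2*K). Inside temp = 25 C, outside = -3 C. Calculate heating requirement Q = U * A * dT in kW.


dT = 25 - (-3) = 28 K
Q = U * A * dT
  = 7.3 * 1213 * 28
  = 247937.20 W = 247.94 kW


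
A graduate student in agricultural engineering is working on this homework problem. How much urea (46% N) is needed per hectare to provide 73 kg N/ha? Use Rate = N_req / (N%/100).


Rate = N_required / (N_content / 100)
     = 73 / (46 / 100)
     = 73 / 0.46
     = 158.70 kg/ha


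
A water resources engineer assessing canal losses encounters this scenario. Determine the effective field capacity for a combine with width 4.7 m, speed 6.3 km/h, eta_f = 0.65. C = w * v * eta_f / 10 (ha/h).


C = w * v * eta_f / 10
  = 4.7 * 6.3 * 0.65 / 10
  = 19.25 / 10
  = 1.92 ha/h


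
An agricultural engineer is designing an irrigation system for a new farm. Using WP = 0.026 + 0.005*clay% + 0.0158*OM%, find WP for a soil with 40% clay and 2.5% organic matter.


WP = 0.026 + 0.005*40 + 0.0158*2.5
   = 0.026 + 0.2000 + 0.0395
   = 0.2655


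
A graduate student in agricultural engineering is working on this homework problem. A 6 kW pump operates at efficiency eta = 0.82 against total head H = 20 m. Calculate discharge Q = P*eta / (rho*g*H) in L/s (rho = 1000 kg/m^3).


Q = (P * 1000 * eta) / (rho * g * H)
  = (6 * 1000 * 0.82) / (1000 * 9.81 * 20)
  = 4920 / 196200
  = 0.02508 m^3/s = 25.08 L/s


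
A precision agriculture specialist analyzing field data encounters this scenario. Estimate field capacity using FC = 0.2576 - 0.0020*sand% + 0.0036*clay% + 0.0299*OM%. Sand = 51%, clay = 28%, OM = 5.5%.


FC = 0.2576 - 0.0020*51 + 0.0036*28 + 0.0299*5.5
   = 0.2576 - 0.1020 + 0.1008 + 0.1645
   = 0.4209


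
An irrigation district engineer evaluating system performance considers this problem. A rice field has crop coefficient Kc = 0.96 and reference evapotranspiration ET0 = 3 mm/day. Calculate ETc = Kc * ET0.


ETc = Kc * ET0
    = 0.96 * 3
    = 2.88 mm/day


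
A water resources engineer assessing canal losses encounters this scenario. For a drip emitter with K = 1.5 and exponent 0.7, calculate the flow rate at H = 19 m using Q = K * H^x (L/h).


Q = K * H^x
  = 1.5 * 19^0.7
  = 1.5 * 7.8547
  = 11.78 L/h


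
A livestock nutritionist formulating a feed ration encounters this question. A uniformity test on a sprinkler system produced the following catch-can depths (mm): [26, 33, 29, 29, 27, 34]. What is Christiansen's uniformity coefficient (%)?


xbar = 178 / 6 = 29.667
sum|xi - xbar| = 15.333
CU = 100 * (1 - 15.333 / (6 * 29.667))
   = 100 * (1 - 0.0861)
   = 91.39%


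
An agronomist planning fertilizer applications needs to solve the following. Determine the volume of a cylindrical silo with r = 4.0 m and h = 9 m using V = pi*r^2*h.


V = pi * r^2 * h
  = pi * 4.0^2 * 9
  = pi * 16 * 9
  = 452.39 m^3


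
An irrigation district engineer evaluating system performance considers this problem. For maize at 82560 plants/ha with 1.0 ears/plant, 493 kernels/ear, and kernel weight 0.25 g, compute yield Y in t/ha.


Y = density * ears * kernels * kw
  = 82560 * 1.0 * 493 * 0.25 g/ha
  = 10175520 g/ha
  = 10175.52 kg/ha = 10.18 t/ha


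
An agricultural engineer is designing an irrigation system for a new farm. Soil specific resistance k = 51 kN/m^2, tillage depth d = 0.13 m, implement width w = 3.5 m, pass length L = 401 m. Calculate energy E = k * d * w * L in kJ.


E = k * d * w * L
  = 51 * 0.13 * 3.5 * 401
  = 9305.21 kJ


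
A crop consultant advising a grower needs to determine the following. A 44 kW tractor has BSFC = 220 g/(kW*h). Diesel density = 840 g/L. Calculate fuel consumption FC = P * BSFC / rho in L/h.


FC = P * BSFC / rho_fuel
   = 44 * 220 / 840
   = 9680 / 840
   = 11.52 L/h


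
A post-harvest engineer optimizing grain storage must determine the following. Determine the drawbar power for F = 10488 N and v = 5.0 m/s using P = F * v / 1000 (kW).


P = F * v / 1000
  = 10488 * 5.0 / 1000
  = 52440 / 1000
  = 52.44 kW


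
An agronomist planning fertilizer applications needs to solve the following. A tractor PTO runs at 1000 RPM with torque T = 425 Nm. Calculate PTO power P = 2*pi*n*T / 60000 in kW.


P = 2*pi*n*T / 60000
  = 2*pi * 1000 * 425 / 60000
  = 2670353.76 / 60000
  = 44.51 kW


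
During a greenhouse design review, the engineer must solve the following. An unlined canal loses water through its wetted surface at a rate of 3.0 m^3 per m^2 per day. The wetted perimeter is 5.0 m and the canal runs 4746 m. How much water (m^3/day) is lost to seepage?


S = C * P * L
  = 3.0 * 5.0 * 4746
  = 71190 m^3/day


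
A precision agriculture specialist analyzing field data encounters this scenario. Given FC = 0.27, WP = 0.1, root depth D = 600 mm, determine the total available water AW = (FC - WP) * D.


AW = (FC - WP) * D
   = (0.27 - 0.1) * 600
   = 0.17 * 600
   = 102 mm


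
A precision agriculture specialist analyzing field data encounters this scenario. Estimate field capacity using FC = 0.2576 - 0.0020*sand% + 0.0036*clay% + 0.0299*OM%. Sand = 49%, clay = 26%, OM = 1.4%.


FC = 0.2576 - 0.0020*49 + 0.0036*26 + 0.0299*1.4
   = 0.2576 - 0.0980 + 0.0936 + 0.0419
   = 0.2951


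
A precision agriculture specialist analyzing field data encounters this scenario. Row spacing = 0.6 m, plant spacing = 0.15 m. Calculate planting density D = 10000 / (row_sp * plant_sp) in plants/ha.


D = 10000 / (row_sp * plant_sp)
  = 10000 / (0.6 * 0.15)
  = 10000 / 0.0900
  = 111111.11 plants/ha


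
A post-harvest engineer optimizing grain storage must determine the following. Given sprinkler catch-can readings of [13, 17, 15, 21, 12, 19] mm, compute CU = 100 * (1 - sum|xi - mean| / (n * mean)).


xbar = 97 / 6 = 16.167
sum|xi - xbar| = 17
CU = 100 * (1 - 17 / (6 * 16.167))
   = 100 * (1 - 0.1753)
   = 82.47%


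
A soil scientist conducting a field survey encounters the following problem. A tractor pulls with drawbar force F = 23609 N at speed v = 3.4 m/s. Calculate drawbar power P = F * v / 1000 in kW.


P = F * v / 1000
  = 23609 * 3.4 / 1000
  = 80270.60 / 1000
  = 80.27 kW


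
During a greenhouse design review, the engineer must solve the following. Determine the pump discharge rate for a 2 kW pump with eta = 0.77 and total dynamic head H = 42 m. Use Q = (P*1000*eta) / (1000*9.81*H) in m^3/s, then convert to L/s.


Q = (P * 1000 * eta) / (rho * g * H)
  = (2 * 1000 * 0.77) / (1000 * 9.81 * 42)
  = 1540 / 412020
  = 0.00374 m^3/s = 3.74 L/s


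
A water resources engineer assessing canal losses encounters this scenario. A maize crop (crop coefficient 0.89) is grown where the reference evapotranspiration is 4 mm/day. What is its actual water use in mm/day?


ETc = Kc * ET0
    = 0.89 * 4
    = 3.56 mm/day


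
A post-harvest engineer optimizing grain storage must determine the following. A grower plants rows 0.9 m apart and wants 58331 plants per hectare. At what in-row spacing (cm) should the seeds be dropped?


spacing = 10000 / (row_sp * density)
        = 10000 / (0.9 * 58331)
        = 10000 / 52497.90
        = 0.19048 m = 19.05 cm


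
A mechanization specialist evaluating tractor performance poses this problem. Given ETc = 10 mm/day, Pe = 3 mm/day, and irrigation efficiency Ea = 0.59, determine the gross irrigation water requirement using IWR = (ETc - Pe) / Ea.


IWR = (ETc - Pe) / Ea
    = (10 - 3) / 0.59
    = 7 / 0.59
    = 11.86 mm/day


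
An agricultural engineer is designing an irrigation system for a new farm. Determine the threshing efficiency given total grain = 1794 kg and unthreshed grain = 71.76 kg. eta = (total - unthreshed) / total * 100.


eta = (total - unthreshed) / total * 100
    = (1794 - 71.76) / 1794 * 100
    = 1722.24 / 1794 * 100
    = 96%


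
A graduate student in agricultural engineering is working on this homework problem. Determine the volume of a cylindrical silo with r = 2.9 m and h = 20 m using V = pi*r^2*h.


V = pi * r^2 * h
  = pi * 2.9^2 * 20
  = pi * 8.41 * 20
  = 528.42 m^3


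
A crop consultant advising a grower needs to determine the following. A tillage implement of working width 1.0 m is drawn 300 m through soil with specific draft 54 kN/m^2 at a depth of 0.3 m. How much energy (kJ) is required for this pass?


E = k * d * w * L
  = 54 * 0.3 * 1.0 * 300
  = 4860 kJ


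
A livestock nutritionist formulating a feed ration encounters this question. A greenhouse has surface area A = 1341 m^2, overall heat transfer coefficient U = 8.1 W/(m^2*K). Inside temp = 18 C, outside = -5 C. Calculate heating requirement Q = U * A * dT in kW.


dT = 18 - (-5) = 23 K
Q = U * A * dT
  = 8.1 * 1341 * 23
  = 249828.30 W = 249.83 kW


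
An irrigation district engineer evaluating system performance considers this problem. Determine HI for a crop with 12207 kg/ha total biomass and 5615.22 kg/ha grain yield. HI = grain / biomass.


HI = grain_yield / biomass
   = 5615.22 / 12207
   = 0.46


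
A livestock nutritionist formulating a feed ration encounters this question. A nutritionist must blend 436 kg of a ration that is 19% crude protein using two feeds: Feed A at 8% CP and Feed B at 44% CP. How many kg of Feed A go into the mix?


parts_A = CP_b - target = 44 - 19 = 25
parts_B = target - CP_a = 19 - 8 = 11
total_parts = 25 + 11 = 36
Feed A = 436 * 25 / 36 = 302.78 kg
Feed B = 436 * 11 / 36 = 133.22 kg

302.78 kg


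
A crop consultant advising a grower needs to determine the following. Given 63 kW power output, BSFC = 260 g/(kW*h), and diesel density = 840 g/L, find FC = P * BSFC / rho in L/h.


FC = P * BSFC / rho_fuel
   = 63 * 260 / 840
   = 16380 / 840
   = 19.50 L/h


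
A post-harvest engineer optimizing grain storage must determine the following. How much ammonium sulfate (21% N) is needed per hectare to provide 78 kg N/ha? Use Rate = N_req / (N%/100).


Rate = N_required / (N_content / 100)
     = 78 / (21 / 100)
     = 78 / 0.21
     = 371.43 kg/ha


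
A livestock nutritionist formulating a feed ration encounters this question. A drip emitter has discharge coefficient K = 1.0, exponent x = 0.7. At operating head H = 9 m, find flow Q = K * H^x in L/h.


Q = K * H^x
  = 1.0 * 9^0.7
  = 1.0 * 4.6555
  = 4.66 L/h


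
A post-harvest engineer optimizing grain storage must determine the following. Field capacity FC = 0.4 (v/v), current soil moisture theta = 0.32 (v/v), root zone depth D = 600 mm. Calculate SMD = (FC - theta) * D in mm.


SMD = (FC - theta) * D
    = (0.4 - 0.32) * 600
    = 0.080 * 600
    = 48 mm


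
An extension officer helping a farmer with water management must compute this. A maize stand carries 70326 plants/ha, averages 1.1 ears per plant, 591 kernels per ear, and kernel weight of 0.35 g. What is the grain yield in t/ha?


Y = density * ears * kernels * kw
  = 70326 * 1.1 * 591 * 0.35 g/ha
  = 16001626.41 g/ha
  = 16001.63 kg/ha = 16.00 t/ha


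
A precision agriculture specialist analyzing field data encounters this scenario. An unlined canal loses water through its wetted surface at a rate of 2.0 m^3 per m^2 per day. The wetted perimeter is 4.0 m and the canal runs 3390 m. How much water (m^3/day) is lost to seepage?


S = C * P * L
  = 2.0 * 4.0 * 3390
  = 27120 m^3/day


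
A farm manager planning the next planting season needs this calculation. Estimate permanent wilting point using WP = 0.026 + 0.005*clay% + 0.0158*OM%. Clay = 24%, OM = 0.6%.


WP = 0.026 + 0.005*24 + 0.0158*0.6
   = 0.026 + 0.1200 + 0.0095
   = 0.1555


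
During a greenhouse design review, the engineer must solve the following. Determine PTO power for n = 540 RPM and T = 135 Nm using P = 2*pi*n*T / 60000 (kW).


P = 2*pi*n*T / 60000
  = 2*pi * 540 * 135 / 60000
  = 458044.21 / 60000
  = 7.63 kW


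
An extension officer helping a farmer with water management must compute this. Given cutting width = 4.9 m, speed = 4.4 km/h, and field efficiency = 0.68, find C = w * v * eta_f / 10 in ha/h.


C = w * v * eta_f / 10
  = 4.9 * 4.4 * 0.68 / 10
  = 14.66 / 10
  = 1.47 ha/h


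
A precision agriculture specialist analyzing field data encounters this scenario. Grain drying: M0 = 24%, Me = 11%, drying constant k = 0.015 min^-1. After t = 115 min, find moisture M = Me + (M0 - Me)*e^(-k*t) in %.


M = Me + (M0 - Me) * e^(-k*t)
  = 11 + (24 - 11) * e^(-0.015*115)
  = 11 + 13 * e^(-1.725)
  = 11 + 13 * 0.17817
  = 11 + 2.3162
  = 13.32%


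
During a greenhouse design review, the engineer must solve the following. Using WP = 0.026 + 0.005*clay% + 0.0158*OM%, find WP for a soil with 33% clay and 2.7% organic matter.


WP = 0.026 + 0.005*33 + 0.0158*2.7
   = 0.026 + 0.1650 + 0.0427
   = 0.2337


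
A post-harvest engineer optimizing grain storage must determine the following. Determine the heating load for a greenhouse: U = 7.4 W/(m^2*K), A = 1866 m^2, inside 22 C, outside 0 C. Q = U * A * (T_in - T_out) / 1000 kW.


dT = 22 - (0) = 22 K
Q = U * A * dT
  = 7.4 * 1866 * 22
  = 303784.80 W = 303.78 kW


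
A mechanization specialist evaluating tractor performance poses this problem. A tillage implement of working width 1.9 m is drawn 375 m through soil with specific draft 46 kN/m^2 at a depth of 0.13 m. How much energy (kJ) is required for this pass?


E = k * d * w * L
  = 46 * 0.13 * 1.9 * 375
  = 4260.75 kJ


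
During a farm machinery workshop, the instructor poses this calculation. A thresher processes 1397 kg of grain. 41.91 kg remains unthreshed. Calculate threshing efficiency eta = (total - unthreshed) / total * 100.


eta = (total - unthreshed) / total * 100
    = (1397 - 41.91) / 1397 * 100
    = 1355.09 / 1397 * 100
    = 97%


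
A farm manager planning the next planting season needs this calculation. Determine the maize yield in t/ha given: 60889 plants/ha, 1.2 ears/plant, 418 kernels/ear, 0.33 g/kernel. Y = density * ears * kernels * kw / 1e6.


Y = density * ears * kernels * kw
  = 60889 * 1.2 * 418 * 0.33 g/ha
  = 10078834.39 g/ha
  = 10078.83 kg/ha = 10.08 t/ha


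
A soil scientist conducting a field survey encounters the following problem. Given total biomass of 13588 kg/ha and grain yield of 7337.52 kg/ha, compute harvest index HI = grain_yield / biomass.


HI = grain_yield / biomass
   = 7337.52 / 13588
   = 0.54


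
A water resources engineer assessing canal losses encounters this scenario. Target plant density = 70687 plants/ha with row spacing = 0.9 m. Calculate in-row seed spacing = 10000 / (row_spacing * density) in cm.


spacing = 10000 / (row_sp * density)
        = 10000 / (0.9 * 70687)
        = 10000 / 63618.30
        = 0.15719 m = 15.72 cm


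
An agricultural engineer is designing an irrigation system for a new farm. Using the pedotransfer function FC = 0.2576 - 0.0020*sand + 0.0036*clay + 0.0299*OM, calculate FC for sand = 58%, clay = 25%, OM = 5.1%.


FC = 0.2576 - 0.0020*58 + 0.0036*25 + 0.0299*5.1
   = 0.2576 - 0.1160 + 0.0900 + 0.1525
   = 0.3841


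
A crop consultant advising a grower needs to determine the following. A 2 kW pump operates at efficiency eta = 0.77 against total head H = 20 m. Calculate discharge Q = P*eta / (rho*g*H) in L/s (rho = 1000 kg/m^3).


Q = (P * 1000 * eta) / (rho * g * H)
  = (2 * 1000 * 0.77) / (1000 * 9.81 * 20)
  = 1540 / 196200
  = 0.00785 m^3/s = 7.85 L/s


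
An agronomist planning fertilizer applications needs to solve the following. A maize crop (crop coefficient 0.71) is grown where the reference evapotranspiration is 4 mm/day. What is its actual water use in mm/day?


ETc = Kc * ET0
    = 0.71 * 4
    = 2.84 mm/day


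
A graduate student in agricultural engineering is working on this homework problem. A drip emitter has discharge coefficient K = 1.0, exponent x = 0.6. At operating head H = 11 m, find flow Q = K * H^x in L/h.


Q = K * H^x
  = 1.0 * 11^0.6
  = 1.0 * 4.2154
  = 4.22 L/h


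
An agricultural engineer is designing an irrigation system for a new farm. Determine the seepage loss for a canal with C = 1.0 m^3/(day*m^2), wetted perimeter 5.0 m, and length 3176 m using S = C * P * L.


S = C * P * L
  = 1.0 * 5.0 * 3176
  = 15880 m^3/day


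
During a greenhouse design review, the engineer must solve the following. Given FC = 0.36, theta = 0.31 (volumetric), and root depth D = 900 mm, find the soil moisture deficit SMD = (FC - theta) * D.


SMD = (FC - theta) * D
    = (0.36 - 0.31) * 900
    = 0.050 * 900
    = 45 mm


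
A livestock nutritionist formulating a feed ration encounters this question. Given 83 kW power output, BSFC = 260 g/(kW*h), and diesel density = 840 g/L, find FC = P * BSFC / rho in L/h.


FC = P * BSFC / rho_fuel
   = 83 * 260 / 840
   = 21580 / 840
   = 25.69 L/h


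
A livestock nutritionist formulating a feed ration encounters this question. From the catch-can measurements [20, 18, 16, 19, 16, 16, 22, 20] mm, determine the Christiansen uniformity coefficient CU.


xbar = 147 / 8 = 18.375
sum|xi - xbar| = 15
CU = 100 * (1 - 15 / (8 * 18.375))
   = 100 * (1 - 0.1020)
   = 89.80%


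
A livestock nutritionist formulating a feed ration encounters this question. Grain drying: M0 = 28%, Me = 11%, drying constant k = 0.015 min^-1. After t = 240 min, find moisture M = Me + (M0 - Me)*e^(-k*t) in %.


M = Me + (M0 - Me) * e^(-k*t)
  = 11 + (28 - 11) * e^(-0.015*240)
  = 11 + 17 * e^(-3.600)
  = 11 + 17 * 0.02732
  = 11 + 0.4645
  = 11.46%


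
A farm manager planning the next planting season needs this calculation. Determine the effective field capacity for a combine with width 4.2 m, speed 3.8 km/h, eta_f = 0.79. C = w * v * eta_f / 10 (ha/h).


C = w * v * eta_f / 10
  = 4.2 * 3.8 * 0.79 / 10
  = 12.61 / 10
  = 1.26 ha/h


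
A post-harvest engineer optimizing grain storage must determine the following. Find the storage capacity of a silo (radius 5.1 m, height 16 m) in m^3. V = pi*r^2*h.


V = pi * r^2 * h
  = pi * 5.1^2 * 16
  = pi * 26.01 * 16
  = 1307.41 m^3


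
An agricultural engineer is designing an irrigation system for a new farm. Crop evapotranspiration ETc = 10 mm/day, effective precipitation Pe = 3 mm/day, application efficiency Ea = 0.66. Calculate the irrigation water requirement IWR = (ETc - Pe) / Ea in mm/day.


IWR = (ETc - Pe) / Ea
    = (10 - 3) / 0.66
    = 7 / 0.66
    = 10.61 mm/day


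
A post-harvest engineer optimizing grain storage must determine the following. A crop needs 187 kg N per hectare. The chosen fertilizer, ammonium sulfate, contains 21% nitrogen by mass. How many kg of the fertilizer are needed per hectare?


Rate = N_required / (N_content / 100)
     = 187 / (21 / 100)
     = 187 / 0.21
     = 890.48 kg/ha


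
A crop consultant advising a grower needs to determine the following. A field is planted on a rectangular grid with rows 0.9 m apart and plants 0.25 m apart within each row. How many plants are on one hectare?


D = 10000 / (row_sp * plant_sp)
  = 10000 / (0.9 * 0.25)
  = 10000 / 0.2250
  = 44444.44 plants/ha


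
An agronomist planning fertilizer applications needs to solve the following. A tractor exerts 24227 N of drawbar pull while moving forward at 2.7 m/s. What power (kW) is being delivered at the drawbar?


P = F * v / 1000
  = 24227 * 2.7 / 1000
  = 65412.90 / 1000
  = 65.41 kW


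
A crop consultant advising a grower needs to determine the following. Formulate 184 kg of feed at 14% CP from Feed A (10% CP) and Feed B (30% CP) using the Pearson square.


parts_A = CP_b - target = 30 - 14 = 16
parts_B = target - CP_a = 14 - 10 = 4
total_parts = 16 + 4 = 20
Feed A = 184 * 16 / 20 = 147.20 kg
Feed B = 184 * 4 / 20 = 36.80 kg

147.20 kg


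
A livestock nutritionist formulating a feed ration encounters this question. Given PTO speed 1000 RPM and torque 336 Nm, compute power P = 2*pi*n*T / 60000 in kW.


P = 2*pi*n*T / 60000
  = 2*pi * 1000 * 336 / 60000
  = 2111150.26 / 60000
  = 35.19 kW


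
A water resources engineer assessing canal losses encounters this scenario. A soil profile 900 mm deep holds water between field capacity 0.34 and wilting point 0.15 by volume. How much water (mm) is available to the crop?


AW = (FC - WP) * D
   = (0.34 - 0.15) * 900
   = 0.19 * 900
   = 171 mm


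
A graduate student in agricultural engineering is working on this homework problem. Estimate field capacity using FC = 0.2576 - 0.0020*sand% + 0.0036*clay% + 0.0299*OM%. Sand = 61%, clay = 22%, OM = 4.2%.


FC = 0.2576 - 0.0020*61 + 0.0036*22 + 0.0299*4.2
   = 0.2576 - 0.1220 + 0.0792 + 0.1256
   = 0.3404


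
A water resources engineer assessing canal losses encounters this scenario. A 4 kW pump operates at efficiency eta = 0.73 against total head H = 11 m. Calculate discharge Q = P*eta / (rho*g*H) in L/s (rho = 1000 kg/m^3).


Q = (P * 1000 * eta) / (rho * g * H)
  = (4 * 1000 * 0.73) / (1000 * 9.81 * 11)
  = 2920 / 107910
  = 0.02706 m^3/s = 27.06 L/s


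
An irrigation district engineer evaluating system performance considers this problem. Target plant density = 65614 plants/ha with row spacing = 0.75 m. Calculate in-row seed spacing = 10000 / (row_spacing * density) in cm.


spacing = 10000 / (row_sp * density)
        = 10000 / (0.75 * 65614)
        = 10000 / 49210.50
        = 0.20321 m = 20.32 cm


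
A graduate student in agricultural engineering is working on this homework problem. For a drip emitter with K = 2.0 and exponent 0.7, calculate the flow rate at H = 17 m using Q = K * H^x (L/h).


Q = K * H^x
  = 2.0 * 17^0.7
  = 2.0 * 7.2663
  = 14.53 L/h


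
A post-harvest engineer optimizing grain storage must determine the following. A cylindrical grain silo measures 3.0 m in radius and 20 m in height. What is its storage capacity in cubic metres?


V = pi * r^2 * h
  = pi * 3.0^2 * 20
  = pi * 9 * 20
  = 565.49 m^3


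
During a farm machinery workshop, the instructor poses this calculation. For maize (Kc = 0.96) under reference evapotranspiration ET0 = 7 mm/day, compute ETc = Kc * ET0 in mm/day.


ETc = Kc * ET0
    = 0.96 * 7
    = 6.72 mm/day


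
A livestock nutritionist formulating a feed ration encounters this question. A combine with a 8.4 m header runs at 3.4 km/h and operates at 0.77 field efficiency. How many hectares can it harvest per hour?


C = w * v * eta_f / 10
  = 8.4 * 3.4 * 0.77 / 10
  = 21.99 / 10
  = 2.20 ha/h


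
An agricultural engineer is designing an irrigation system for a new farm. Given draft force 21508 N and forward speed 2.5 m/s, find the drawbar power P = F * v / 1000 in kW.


P = F * v / 1000
  = 21508 * 2.5 / 1000
  = 53770 / 1000
  = 53.77 kW


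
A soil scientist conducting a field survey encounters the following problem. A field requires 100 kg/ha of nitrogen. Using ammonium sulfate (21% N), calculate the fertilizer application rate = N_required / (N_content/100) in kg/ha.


Rate = N_required / (N_content / 100)
     = 100 / (21 / 100)
     = 100 / 0.21
     = 476.19 kg/ha


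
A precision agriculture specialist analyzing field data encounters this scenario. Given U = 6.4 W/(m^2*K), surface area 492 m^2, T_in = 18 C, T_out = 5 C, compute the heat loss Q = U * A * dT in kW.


dT = 18 - (5) = 13 K
Q = U * A * dT
  = 6.4 * 492 * 13
  = 40934.40 W = 40.93 kW


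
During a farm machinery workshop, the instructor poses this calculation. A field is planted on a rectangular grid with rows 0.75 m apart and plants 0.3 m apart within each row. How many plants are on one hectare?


D = 10000 / (row_sp * plant_sp)
  = 10000 / (0.75 * 0.3)
  = 10000 / 0.2250
  = 44444.44 plants/ha


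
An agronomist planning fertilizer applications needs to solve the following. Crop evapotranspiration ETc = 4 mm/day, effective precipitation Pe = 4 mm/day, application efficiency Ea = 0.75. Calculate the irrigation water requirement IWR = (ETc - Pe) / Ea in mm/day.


IWR = (ETc - Pe) / Ea
    = (4 - 4) / 0.75
    = 0 / 0.75
    = 0 mm/day


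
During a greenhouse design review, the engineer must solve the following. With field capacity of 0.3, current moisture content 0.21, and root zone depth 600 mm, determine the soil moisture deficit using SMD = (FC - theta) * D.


SMD = (FC - theta) * D
    = (0.3 - 0.21) * 600
    = 0.090 * 600
    = 54 mm


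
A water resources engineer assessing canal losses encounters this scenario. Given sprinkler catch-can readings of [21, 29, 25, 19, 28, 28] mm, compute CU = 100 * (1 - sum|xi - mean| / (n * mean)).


xbar = 150 / 6 = 25
sum|xi - xbar| = 20
CU = 100 * (1 - 20 / (6 * 25))
   = 100 * (1 - 0.1333)
   = 86.67%


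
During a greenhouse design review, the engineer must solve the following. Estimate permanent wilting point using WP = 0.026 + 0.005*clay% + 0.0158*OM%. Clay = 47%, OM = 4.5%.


WP = 0.026 + 0.005*47 + 0.0158*4.5
   = 0.026 + 0.2350 + 0.0711
   = 0.3321


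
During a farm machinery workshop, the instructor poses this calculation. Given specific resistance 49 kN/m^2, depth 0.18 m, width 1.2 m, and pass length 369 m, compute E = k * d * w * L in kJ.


E = k * d * w * L
  = 49 * 0.18 * 1.2 * 369
  = 3905.50 kJ


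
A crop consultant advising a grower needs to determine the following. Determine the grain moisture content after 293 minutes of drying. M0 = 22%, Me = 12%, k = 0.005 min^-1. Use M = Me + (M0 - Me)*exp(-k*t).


M = Me + (M0 - Me) * e^(-k*t)
  = 12 + (22 - 12) * e^(-0.005*293)
  = 12 + 10 * e^(-1.465)
  = 12 + 10 * 0.23108
  = 12 + 2.3108
  = 14.31%


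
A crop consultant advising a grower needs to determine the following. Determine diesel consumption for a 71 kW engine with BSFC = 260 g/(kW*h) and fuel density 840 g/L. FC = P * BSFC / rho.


FC = P * BSFC / rho_fuel
   = 71 * 260 / 840
   = 18460 / 840
   = 21.98 L/h


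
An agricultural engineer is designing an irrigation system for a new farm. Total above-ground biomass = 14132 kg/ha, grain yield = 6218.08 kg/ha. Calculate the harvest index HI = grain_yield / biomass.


HI = grain_yield / biomass
   = 6218.08 / 14132
   = 0.44


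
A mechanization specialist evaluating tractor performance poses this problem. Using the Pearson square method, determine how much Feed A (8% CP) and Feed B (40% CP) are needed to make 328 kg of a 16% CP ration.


parts_A = CP_b - target = 40 - 16 = 24
parts_B = target - CP_a = 16 - 8 = 8
total_parts = 24 + 8 = 32
Feed A = 328 * 24 / 32 = 246 kg
Feed B = 328 * 8 / 32 = 82 kg

246 kg


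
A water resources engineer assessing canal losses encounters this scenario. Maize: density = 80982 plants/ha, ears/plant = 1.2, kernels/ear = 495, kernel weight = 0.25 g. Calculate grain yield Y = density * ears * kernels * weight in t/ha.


Y = density * ears * kernels * kw
  = 80982 * 1.2 * 495 * 0.25 g/ha
  = 12025827 g/ha
  = 12025.83 kg/ha = 12.03 t/ha


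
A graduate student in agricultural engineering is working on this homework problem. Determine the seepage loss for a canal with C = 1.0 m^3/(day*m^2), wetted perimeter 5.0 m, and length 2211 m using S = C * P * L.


S = C * P * L
  = 1.0 * 5.0 * 2211
  = 11055 m^3/day


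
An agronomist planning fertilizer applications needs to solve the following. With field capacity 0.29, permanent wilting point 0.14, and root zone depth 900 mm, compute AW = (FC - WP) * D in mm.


AW = (FC - WP) * D
   = (0.29 - 0.14) * 900
   = 0.15 * 900
   = 135 mm


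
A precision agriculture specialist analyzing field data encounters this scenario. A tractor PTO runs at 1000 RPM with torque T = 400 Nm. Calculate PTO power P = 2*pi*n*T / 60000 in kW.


P = 2*pi*n*T / 60000
  = 2*pi * 1000 * 400 / 60000
  = 2513274.12 / 60000
  = 41.89 kW


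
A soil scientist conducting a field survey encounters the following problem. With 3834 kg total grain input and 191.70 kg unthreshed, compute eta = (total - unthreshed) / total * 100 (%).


eta = (total - unthreshed) / total * 100
    = (3834 - 191.70) / 3834 * 100
    = 3642.30 / 3834 * 100
    = 95%


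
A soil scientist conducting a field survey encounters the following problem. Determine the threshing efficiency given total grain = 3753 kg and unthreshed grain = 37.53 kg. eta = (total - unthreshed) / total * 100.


eta = (total - unthreshed) / total * 100
    = (3753 - 37.53) / 3753 * 100
    = 3715.47 / 3753 * 100
    = 99%


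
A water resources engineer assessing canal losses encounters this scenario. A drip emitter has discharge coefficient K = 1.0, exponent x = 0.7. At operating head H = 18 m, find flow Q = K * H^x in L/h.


Q = K * H^x
  = 1.0 * 18^0.7
  = 1.0 * 7.5629
  = 7.56 L/h


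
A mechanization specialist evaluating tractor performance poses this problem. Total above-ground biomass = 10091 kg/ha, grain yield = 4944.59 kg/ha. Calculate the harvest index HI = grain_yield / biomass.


HI = grain_yield / biomass
   = 4944.59 / 10091
   = 0.49


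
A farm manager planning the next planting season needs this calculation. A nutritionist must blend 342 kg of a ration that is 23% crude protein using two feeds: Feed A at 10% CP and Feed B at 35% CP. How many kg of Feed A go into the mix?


parts_A = CP_b - target = 35 - 23 = 12
parts_B = target - CP_a = 23 - 10 = 13
total_parts = 12 + 13 = 25
Feed A = 342 * 12 / 25 = 164.16 kg
Feed B = 342 * 13 / 25 = 177.84 kg

164.16 kg


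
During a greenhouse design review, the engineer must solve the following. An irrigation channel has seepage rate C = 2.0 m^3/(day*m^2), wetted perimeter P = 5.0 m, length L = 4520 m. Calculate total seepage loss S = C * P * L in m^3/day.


S = C * P * L
  = 2.0 * 5.0 * 4520
  = 45200 m^3/day


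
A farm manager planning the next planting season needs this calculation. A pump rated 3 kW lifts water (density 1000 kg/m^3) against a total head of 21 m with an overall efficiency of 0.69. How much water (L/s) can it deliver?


Q = (P * 1000 * eta) / (rho * g * H)
  = (3 * 1000 * 0.69) / (1000 * 9.81 * 21)
  = 2070 / 206010
  = 0.01005 m^3/s = 10.05 L/s


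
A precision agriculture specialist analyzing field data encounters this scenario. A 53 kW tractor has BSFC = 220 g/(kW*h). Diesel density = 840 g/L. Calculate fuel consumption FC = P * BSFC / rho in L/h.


FC = P * BSFC / rho_fuel
   = 53 * 220 / 840
   = 11660 / 840
   = 13.88 L/h


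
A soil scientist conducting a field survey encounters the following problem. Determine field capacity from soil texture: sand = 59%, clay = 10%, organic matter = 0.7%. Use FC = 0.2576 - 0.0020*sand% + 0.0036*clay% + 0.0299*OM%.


FC = 0.2576 - 0.0020*59 + 0.0036*10 + 0.0299*0.7
   = 0.2576 - 0.1180 + 0.0360 + 0.0209
   = 0.1965


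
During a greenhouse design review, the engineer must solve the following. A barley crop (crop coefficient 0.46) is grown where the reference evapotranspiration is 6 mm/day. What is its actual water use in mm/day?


ETc = Kc * ET0
    = 0.46 * 6
    = 2.76 mm/day


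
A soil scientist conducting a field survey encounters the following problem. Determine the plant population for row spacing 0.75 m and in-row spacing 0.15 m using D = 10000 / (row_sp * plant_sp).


D = 10000 / (row_sp * plant_sp)
  = 10000 / (0.75 * 0.15)
  = 10000 / 0.1125
  = 88888.89 plants/ha


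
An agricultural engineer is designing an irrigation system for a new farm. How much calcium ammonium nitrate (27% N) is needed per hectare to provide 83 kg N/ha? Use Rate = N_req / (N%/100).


Rate = N_required / (N_content / 100)
     = 83 / (27 / 100)
     = 83 / 0.27
     = 307.41 kg/ha


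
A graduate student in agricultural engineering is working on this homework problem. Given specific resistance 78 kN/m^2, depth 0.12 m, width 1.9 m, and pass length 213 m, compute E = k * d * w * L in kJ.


E = k * d * w * L
  = 78 * 0.12 * 1.9 * 213
  = 3787.99 kJ


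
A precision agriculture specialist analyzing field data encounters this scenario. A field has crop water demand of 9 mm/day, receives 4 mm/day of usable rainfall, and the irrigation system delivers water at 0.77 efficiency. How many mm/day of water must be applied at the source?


IWR = (ETc - Pe) / Ea
    = (9 - 4) / 0.77
    = 5 / 0.77
    = 6.49 mm/day


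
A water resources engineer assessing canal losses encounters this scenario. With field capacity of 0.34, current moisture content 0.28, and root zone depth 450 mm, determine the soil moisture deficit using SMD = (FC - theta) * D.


SMD = (FC - theta) * D
    = (0.34 - 0.28) * 450
    = 0.060 * 450
    = 27 mm


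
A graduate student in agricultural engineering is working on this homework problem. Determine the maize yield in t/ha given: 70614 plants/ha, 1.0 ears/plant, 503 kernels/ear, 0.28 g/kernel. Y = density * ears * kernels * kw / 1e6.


Y = density * ears * kernels * kw
  = 70614 * 1.0 * 503 * 0.28 g/ha
  = 9945275.76 g/ha
  = 9945.28 kg/ha = 9.95 t/ha


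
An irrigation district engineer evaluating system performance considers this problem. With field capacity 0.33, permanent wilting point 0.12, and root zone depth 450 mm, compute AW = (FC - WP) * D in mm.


AW = (FC - WP) * D
   = (0.33 - 0.12) * 450
   = 0.21 * 450
   = 94.50 mm


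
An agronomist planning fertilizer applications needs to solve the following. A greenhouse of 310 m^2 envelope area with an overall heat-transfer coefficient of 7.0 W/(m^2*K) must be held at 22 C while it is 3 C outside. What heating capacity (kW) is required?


dT = 22 - (3) = 19 K
Q = U * A * dT
  = 7.0 * 310 * 19
  = 41230 W = 41.23 kW
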